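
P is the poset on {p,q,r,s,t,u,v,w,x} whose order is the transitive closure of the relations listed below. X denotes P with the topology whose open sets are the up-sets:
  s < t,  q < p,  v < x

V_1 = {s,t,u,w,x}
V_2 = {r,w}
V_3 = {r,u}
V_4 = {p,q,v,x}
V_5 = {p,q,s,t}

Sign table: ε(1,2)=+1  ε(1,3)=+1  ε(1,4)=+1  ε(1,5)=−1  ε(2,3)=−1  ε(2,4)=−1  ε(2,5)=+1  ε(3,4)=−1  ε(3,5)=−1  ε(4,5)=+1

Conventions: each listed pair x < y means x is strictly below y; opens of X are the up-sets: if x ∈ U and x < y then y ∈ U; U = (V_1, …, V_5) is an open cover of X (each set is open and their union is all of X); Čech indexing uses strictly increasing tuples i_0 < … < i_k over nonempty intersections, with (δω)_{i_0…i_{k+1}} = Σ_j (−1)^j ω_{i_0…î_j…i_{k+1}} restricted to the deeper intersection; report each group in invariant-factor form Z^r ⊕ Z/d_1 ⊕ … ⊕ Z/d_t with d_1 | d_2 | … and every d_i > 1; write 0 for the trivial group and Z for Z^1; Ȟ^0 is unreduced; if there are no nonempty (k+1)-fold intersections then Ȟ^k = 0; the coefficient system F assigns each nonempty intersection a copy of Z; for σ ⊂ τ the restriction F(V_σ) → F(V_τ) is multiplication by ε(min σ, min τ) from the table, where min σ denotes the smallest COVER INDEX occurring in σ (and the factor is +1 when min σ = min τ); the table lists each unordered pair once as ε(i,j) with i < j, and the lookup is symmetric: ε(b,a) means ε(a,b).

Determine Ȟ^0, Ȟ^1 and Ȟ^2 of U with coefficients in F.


Ȟ^0 = 0,  Ȟ^1 = Z ⊕ Z/2,  Ȟ^2 = 0

nerve simplices:
  V12={w} V13={u} V14={x} V15={s,t} V23={r} V45={p,q}
C dims 5,6; δ0: rk 5, SNF 1^4·2
degree 0: 5−5−0 = 0 → Ȟ^0 ≅ 0
degree 1: 6−0−5 = 1 plus torsion [2] → Ȟ^1 ≅ Z ⊕ Z/2
degree 2: 0−0−0 = 0 → Ȟ^2 ≅ 0


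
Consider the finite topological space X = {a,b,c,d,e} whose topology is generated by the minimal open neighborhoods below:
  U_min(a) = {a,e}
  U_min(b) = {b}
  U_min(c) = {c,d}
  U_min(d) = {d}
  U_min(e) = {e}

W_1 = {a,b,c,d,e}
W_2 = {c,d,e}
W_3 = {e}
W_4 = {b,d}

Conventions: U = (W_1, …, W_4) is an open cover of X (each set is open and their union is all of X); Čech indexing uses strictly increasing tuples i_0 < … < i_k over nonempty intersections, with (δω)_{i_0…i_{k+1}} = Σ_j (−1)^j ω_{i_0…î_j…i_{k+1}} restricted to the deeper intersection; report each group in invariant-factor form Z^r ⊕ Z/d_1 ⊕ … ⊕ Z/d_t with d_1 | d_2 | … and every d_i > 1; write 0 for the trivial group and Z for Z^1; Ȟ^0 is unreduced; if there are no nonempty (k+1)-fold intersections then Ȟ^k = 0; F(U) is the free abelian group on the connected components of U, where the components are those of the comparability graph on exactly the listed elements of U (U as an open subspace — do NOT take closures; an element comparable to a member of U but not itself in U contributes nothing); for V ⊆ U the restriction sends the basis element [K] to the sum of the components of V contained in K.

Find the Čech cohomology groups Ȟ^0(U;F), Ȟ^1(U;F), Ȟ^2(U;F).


Ȟ^0 = Z^3, Ȟ^1 = 0, Ȟ^2 = 0

nonempty overlaps:
  W12={c,d,e} W13={e} W14={b,d} W23={e} W24={d}
  W123={e} W124={d}
components per intersection:
  W1: {a,e} {b} {c,d}
  W2: {c,d} {e}
  W3: {e}
  W4: {b} {d}
  W12: {c,d} {e}
  W13: {e}
  W14: {b} {d}
  W23: {e}
  W24: {d}
  W123: {e}
  W124: {d}
C dims 8,7,2; δ0: rk 5, SNF 1^5; δ1: rk 2, SNF 1^2
degree 0: 8−5−0 = 3 → Ȟ^0 ≅ Z^3
degree 1: 7−2−5 = 0 → Ȟ^1 ≅ 0
degree 2: 2−0−2 = 0 → Ȟ^2 ≅ 0


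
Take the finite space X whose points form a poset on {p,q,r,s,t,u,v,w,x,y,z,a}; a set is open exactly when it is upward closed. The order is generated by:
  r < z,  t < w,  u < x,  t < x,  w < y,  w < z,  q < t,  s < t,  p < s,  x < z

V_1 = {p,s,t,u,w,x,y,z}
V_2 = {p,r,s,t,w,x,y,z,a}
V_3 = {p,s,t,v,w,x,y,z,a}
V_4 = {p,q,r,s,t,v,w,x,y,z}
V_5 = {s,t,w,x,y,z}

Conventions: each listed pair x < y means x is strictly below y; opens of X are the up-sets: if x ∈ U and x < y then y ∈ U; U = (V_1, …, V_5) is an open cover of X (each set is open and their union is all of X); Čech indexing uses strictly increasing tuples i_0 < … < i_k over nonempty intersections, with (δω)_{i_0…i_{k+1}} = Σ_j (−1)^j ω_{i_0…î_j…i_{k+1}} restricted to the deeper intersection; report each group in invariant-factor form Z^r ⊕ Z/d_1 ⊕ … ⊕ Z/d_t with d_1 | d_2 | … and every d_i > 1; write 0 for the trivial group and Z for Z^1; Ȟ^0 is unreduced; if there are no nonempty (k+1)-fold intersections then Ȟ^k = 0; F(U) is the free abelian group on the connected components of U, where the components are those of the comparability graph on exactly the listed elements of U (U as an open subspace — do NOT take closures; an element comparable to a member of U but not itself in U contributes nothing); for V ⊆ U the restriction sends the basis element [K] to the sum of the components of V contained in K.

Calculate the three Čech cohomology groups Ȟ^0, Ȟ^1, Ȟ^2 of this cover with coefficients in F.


nerve of the cover:
  V12={p,s,t,w,x,y,z} V13={p,s,t,w,x,y,z} V14={p,s,t,w,x,y,z} V15={s,t,w,x,y,z} V23={p,s,t,w,x,y,z,a} V24={p,r,s,t,w,x,y,z} V25={s,t,w,x,y,z} V34={p,s,t,v,w,x,y,z} V35={s,t,w,x,y,z} V45={s,t,w,x,y,z}
  V123={p,s,t,w,x,y,z} V124={p,s,t,w,x,y,z} V125={s,t,w,x,y,z} V134={p,s,t,w,x,y,z} V135={s,t,w,x,y,z} V145={s,t,w,x,y,z} V234={p,s,t,w,x,y,z} V235={s,t,w,x,y,z} V245={s,t,w,x,y,z} V345={s,t,w,x,y,z}
  V1234={p,s,t,w,x,y,z} V1235={s,t,w,x,y,z} V1245={s,t,w,x,y,z} V1345={s,t,w,x,y,z} V2345={s,t,w,x,y,z}
  V12345={s,t,w,x,y,z}
components per intersection:
  V1: {p,s,t,u,w,x,y,z}
  V2: {p,r,s,t,w,x,y,z} {a}
  V3: {p,s,t,w,x,y,z} {v} {a}
  V4: {p,q,r,s,t,w,x,y,z} {v}
  V5: {s,t,w,x,y,z}
  V12: {p,s,t,w,x,y,z}
  V13: {p,s,t,w,x,y,z}
  V14: {p,s,t,w,x,y,z}
  V15: {s,t,w,x,y,z}
  V23: {p,s,t,w,x,y,z} {a}
  V24: {p,r,s,t,w,x,y,z}
  V25: {s,t,w,x,y,z}
  V34: {p,s,t,w,x,y,z} {v}
  V35: {s,t,w,x,y,z}
  V45: {s,t,w,x,y,z}
  V123: {p,s,t,w,x,y,z}
  V124: {p,s,t,w,x,y,z}
  V125: {s,t,w,x,y,z}
  V134: {p,s,t,w,x,y,z}
  V135: {s,t,w,x,y,z}
  V145: {s,t,w,x,y,z}
  V234: {p,s,t,w,x,y,z}
  V235: {s,t,w,x,y,z}
  V245: {s,t,w,x,y,z}
  V345: {s,t,w,x,y,z}
  V1234: {p,s,t,w,x,y,z}
  V1235: {s,t,w,x,y,z}
  V1245: {s,t,w,x,y,z}
  V1345: {s,t,w,x,y,z}
  V2345: {s,t,w,x,y,z}
  V12345: {s,t,w,x,y,z}
C dims 9,12,10,5; δ0: rk 6, SNF 1^6; δ1: rk 6, SNF 1^6; δ2: rk 4, SNF 1^4
Ȟ^0 = (9 − 6) − 0 = 3, so Ȟ^0 ≅ Z^3
Ȟ^1 = (12 − 6) − 6 = 0, so Ȟ^1 ≅ 0
Ȟ^2 = (10 − 4) − 6 = 0, so Ȟ^2 ≅ 0

Ȟ^0 ≅ Z^3, Ȟ^1 ≅ 0, Ȟ^2 ≅ 0


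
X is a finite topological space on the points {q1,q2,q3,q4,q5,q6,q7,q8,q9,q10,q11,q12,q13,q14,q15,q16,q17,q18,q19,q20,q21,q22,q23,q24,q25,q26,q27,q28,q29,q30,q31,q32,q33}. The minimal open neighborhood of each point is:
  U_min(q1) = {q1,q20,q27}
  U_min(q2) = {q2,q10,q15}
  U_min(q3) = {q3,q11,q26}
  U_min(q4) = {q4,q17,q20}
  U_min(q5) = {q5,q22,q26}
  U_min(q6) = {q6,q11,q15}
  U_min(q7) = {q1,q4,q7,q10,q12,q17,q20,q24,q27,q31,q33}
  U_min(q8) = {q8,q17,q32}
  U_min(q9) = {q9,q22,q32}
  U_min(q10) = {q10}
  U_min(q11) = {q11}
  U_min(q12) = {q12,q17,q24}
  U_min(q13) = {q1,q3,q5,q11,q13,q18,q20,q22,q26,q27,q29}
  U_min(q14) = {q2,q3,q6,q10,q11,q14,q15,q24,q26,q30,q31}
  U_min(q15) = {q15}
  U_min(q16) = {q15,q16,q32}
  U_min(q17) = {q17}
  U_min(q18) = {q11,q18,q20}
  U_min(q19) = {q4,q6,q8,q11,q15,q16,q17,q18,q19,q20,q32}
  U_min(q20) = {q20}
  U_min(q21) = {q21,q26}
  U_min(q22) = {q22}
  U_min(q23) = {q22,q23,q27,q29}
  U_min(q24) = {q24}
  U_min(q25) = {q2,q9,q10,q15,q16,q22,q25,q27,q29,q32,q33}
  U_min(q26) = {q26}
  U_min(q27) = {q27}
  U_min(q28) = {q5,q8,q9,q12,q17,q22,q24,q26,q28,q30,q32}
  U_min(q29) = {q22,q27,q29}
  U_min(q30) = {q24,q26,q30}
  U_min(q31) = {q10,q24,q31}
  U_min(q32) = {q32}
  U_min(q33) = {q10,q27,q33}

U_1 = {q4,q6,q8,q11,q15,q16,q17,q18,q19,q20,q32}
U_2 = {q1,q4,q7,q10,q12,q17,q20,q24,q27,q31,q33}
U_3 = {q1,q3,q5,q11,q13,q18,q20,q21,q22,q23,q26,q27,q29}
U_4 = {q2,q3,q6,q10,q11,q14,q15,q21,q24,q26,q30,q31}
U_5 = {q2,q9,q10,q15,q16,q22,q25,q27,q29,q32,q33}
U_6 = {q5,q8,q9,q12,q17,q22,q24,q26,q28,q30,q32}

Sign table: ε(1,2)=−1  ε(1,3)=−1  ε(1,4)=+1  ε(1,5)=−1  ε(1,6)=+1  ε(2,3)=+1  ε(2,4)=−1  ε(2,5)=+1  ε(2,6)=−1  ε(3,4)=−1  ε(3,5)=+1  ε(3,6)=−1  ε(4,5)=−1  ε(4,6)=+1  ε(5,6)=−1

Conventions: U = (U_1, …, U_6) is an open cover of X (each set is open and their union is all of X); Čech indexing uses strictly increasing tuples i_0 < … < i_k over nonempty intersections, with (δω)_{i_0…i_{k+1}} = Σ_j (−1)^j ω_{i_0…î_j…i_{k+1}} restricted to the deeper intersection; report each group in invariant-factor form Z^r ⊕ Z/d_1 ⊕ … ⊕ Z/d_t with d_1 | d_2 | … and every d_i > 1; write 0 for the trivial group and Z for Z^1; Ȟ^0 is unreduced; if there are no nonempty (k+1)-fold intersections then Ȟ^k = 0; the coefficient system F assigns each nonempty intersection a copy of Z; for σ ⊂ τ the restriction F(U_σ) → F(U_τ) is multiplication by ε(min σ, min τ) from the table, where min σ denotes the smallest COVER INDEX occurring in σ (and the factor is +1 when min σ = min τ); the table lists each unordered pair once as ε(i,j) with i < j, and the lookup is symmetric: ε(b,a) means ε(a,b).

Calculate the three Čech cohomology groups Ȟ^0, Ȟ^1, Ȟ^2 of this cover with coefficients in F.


nonempty intersections:
  U12={q4,q17,q20} U13={q11,q18,q20} U14={q6,q11,q15} U15={q15,q16,q32} U16={q8,q17,q32} U23={q1,q20,q27} U24={q10,q24,q31} U25={q10,q27,q33} U26={q12,q17,q24} U34={q3,q11,q21,q26} U35={q22,q27,q29} U36={q5,q22,q26} U45={q2,q10,q15} U46={q24,q26,q30} U56={q9,q22,q32}
  U123={q20} U126={q17} U134={q11} U145={q15} U156={q32} U235={q27} U245={q10} U246={q24} U346={q26} U356={q22}
C dims 6,15,10; δ0: rk 5, SNF 1^5; δ1: rk 10, SNF 1^9·2
Ȟ^0: (6−5)−0=1 ⇒ Z
Ȟ^1: (15−10)−5=0 ⇒ 0
Ȟ^2: (10−0)−10=0 plus torsion [2] ⇒ Z/2

Ȟ^0 ≅ Z,  Ȟ^1 ≅ 0,  Ȟ^2 ≅ Z/2


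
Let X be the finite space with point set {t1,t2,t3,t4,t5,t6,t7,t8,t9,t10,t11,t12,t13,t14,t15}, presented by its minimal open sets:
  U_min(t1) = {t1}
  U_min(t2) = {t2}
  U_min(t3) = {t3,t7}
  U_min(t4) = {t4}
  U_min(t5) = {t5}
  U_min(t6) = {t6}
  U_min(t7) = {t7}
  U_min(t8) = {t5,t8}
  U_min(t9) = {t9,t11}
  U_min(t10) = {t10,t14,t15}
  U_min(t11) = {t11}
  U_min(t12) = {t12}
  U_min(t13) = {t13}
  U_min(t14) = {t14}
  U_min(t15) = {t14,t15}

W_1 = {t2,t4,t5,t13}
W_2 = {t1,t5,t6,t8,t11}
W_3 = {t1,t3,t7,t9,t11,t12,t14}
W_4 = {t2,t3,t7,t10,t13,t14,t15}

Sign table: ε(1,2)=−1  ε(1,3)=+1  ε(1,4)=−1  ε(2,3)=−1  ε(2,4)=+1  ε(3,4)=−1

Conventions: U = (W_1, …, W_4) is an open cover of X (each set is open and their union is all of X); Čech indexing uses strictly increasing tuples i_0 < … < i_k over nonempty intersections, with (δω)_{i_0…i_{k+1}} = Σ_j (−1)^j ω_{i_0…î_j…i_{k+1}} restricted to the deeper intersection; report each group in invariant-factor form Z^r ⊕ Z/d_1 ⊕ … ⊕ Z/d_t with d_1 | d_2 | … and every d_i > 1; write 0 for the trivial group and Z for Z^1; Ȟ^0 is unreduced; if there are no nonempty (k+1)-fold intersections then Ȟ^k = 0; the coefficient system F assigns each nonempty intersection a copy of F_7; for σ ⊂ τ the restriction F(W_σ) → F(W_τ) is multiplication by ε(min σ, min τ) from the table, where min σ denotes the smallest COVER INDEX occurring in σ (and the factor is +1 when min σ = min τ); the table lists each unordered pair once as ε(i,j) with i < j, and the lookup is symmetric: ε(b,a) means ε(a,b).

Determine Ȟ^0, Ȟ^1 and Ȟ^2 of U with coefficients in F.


cover nerve:
  W12={t5} W14={t2,t13} W23={t1,t11} W34={t3,t7,t14}
C dims 4,4; δ0: rk_F7 3
Ȟ^0: (4−3)−0=1 ⇒ Z/7
Ȟ^1: (4−0)−3=1 ⇒ Z/7
Ȟ^2: (0−0)−0=0 ⇒ 0

Ȟ^0 ≅ Z/7, Ȟ^1 ≅ Z/7, Ȟ^2 ≅ 0


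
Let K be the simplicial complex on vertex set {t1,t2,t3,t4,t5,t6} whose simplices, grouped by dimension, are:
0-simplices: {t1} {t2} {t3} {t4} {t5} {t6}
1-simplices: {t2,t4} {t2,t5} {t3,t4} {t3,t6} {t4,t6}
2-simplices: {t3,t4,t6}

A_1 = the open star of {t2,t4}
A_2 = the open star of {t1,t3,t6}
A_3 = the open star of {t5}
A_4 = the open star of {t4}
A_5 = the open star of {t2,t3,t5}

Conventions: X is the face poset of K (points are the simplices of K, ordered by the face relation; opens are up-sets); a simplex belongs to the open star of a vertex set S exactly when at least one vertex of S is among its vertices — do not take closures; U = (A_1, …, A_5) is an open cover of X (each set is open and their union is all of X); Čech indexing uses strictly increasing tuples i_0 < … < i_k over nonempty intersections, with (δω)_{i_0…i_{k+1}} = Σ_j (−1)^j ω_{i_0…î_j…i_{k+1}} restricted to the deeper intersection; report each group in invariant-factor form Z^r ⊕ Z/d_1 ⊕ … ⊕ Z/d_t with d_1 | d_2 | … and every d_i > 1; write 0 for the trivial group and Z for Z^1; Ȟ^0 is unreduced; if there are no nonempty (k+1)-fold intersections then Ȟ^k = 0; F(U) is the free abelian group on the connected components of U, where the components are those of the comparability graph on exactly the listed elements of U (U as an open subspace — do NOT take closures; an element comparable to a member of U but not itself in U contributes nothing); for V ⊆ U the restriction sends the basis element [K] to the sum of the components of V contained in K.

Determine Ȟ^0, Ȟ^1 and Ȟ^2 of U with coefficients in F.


Ȟ^0(U;F) ≅ Z^2, Ȟ^1(U;F) ≅ 0 and Ȟ^2(U;F) ≅ 0

nerve of the cover:
  A1={{t2},{t4},{t2,t4},{t2,t5},{t3,t4},{t4,t6},{t3,t4,t6}} A2={{t1},{t3},{t6},{t3,t4},{t3,t6},{t4,t6},{t3,t4,t6}} A3={{t5},{t2,t5}} A4={{t4},{t2,t4},{t3,t4},{t4,t6},{t3,t4,t6}} A5={{t2},{t3},{t5},{t2,t4},{t2,t5},{t3,t4},{t3,t6},{t3,t4,t6}}
  A12={{t3,t4},{t4,t6},{t3,t4,t6}} A13={{t2,t5}} A14={{t4},{t2,t4},{t3,t4},{t4,t6},{t3,t4,t6}} A15={{t2},{t2,t4},{t2,t5},{t3,t4},{t3,t4,t6}} A24={{t3,t4},{t4,t6},{t3,t4,t6}} A25={{t3},{t3,t4},{t3,t6},{t3,t4,t6}} A35={{t5},{t2,t5}} A45={{t2,t4},{t3,t4},{t3,t4,t6}}
  A124={{t3,t4},{t4,t6},{t3,t4,t6}} A125={{t3,t4},{t3,t4,t6}} A135={{t2,t5}} A145={{t2,t4},{t3,t4},{t3,t4,t6}} A245={{t3,t4},{t3,t4,t6}}
  A1245={{t3,t4},{t3,t4,t6}}
components per intersection:
  A1: {{t2},{t4},{t2,t4},{t2,t5},{t3,t4},{t4,t6},{t3,t4,t6}}
  A2: {{t1}} {{t3},{t6},{t3,t4},{t3,t6},{t4,t6},{t3,t4,t6}}
  A3: {{t5},{t2,t5}}
  A4: {{t4},{t2,t4},{t3,t4},{t4,t6},{t3,t4,t6}}
  A5: {{t2},{t5},{t2,t4},{t2,t5}} {{t3},{t3,t4},{t3,t6},{t3,t4,t6}}
  A12: {{t3,t4},{t4,t6},{t3,t4,t6}}
  A13: {{t2,t5}}
  A14: {{t4},{t2,t4},{t3,t4},{t4,t6},{t3,t4,t6}}
  A15: {{t2},{t2,t4},{t2,t5}} {{t3,t4},{t3,t4,t6}}
  A24: {{t3,t4},{t4,t6},{t3,t4,t6}}
  A25: {{t3},{t3,t4},{t3,t6},{t3,t4,t6}}
  A35: {{t5},{t2,t5}}
  A45: {{t2,t4}} {{t3,t4},{t3,t4,t6}}
  A124: {{t3,t4},{t4,t6},{t3,t4,t6}}
  A125: {{t3,t4},{t3,t4,t6}}
  A135: {{t2,t5}}
  A145: {{t2,t4}} {{t3,t4},{t3,t4,t6}}
  A245: {{t3,t4},{t3,t4,t6}}
  A1245: {{t3,t4},{t3,t4,t6}}
C dims 7,10,6,1; δ0: rk 5, SNF 1^5; δ1: rk 5, SNF 1^5; δ2: rk 1, SNF 1^1
Ȟ^0 = (7 − 5) − 0 = 2, so Ȟ^0 ≅ Z^2
Ȟ^1 = (10 − 5) − 5 = 0, so Ȟ^1 ≅ 0
Ȟ^2 = (6 − 1) − 5 = 0, so Ȟ^2 ≅ 0


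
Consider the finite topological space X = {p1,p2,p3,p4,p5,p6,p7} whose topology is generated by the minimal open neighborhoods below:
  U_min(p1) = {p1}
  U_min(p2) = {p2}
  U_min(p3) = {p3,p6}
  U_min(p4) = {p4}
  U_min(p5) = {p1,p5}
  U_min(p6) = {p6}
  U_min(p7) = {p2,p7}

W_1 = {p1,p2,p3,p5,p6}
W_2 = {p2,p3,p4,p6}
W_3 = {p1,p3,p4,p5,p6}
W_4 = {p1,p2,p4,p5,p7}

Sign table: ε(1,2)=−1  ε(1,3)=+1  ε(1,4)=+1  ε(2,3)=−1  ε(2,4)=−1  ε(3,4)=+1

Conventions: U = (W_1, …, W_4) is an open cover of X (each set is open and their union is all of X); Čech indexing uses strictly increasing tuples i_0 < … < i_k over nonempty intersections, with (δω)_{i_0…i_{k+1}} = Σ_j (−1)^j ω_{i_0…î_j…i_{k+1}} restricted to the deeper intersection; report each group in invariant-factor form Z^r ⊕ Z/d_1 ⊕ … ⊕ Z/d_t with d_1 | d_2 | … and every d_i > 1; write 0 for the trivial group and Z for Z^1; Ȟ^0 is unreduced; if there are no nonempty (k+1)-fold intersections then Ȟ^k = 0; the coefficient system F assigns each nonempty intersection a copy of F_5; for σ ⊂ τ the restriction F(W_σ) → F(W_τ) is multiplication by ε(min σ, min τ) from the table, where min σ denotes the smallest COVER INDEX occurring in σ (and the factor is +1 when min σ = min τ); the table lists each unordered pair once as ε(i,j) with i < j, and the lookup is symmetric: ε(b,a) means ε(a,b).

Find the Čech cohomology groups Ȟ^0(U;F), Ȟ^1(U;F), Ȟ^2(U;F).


Ȟ^0 = Z/5, Ȟ^1 = 0, Ȟ^2 = Z/5

nerve of the cover:
  W12={p2,p3,p6} W13={p1,p3,p5,p6} W14={p1,p2,p5} W23={p3,p4,p6} W24={p2,p4} W34={p1,p4,p5}
  W123={p3,p6} W124={p2} W134={p1,p5} W234={p4}
C dims 4,6,4; δ0: rk_F5 3; δ1: rk_F5 3
Ȟ^0 = (4 − 3) − 0 = 1, so Ȟ^0 ≅ Z/5
Ȟ^1 = (6 − 3) − 3 = 0, so Ȟ^1 ≅ 0
Ȟ^2 = (4 − 0) − 3 = 1, so Ȟ^2 ≅ Z/5


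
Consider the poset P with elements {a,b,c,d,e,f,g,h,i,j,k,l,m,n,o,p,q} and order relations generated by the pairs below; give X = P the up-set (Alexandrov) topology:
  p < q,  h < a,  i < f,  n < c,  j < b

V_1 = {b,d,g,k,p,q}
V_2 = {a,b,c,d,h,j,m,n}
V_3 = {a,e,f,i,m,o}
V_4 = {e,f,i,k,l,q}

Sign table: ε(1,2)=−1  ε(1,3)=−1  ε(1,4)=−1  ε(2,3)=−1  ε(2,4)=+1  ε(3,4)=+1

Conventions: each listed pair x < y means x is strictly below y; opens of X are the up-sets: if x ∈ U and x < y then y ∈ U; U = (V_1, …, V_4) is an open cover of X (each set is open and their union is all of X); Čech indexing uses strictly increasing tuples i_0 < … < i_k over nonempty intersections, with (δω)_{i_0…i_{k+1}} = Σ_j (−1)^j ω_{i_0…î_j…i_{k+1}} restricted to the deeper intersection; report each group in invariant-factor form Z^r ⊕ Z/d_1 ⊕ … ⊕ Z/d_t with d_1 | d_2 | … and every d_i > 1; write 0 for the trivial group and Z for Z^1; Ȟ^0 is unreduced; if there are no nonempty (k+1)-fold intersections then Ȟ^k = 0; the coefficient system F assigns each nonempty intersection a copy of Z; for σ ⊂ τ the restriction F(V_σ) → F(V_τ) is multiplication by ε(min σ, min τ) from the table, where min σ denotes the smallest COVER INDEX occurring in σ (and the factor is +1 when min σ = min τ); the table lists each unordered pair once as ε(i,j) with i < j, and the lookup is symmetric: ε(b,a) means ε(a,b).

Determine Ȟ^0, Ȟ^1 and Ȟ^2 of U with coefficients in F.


nonempty intersections:
  V12={b,d} V14={k,q} V23={a,m} V34={e,f,i}
C dims 4,4; δ0: rk 4, SNF 1^3·2
Ȟ^0: (4−4)−0=0 ⇒ 0
Ȟ^1: (4−0)−4=0 plus torsion [2] ⇒ Z/2
Ȟ^2: (0−0)−0=0 ⇒ 0

Ȟ^0(U;F) ≅ 0, Ȟ^1(U;F) ≅ Z/2 and Ȟ^2(U;F) ≅ 0


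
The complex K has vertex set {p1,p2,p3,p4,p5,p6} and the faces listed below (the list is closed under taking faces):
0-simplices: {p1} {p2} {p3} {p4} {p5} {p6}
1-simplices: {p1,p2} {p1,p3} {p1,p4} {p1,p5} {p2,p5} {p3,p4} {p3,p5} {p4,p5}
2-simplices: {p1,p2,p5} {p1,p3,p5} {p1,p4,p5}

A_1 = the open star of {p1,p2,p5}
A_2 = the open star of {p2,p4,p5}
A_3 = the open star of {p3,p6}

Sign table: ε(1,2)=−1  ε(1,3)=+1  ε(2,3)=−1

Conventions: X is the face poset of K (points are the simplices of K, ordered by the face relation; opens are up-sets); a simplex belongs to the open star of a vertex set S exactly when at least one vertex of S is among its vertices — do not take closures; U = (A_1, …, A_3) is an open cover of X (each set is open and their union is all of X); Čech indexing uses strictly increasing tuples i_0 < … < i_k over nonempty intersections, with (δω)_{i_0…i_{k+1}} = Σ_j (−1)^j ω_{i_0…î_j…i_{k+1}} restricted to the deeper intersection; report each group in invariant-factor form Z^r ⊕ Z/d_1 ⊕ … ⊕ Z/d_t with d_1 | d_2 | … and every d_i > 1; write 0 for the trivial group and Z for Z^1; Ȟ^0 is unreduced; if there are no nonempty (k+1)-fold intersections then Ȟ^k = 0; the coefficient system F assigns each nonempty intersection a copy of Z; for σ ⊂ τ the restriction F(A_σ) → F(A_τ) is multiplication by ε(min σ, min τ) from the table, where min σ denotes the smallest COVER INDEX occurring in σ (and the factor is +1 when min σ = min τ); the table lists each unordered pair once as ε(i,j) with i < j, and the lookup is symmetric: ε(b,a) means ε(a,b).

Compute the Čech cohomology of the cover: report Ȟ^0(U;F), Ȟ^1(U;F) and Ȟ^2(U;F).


intersection data:
  A1={{p1},{p2},{p5},{p1,p2},{p1,p3},{p1,p4},{p1,p5},{p2,p5},{p3,p5},{p4,p5},{p1,p2,p5},{p1,p3,p5},{p1,p4,p5}} A2={{p2},{p4},{p5},{p1,p2},{p1,p4},{p1,p5},{p2,p5},{p3,p4},{p3,p5},{p4,p5},{p1,p2,p5},{p1,p3,p5},{p1,p4,p5}} A3={{p3},{p6},{p1,p3},{p3,p4},{p3,p5},{p1,p3,p5}}
  A12={{p2},{p5},{p1,p2},{p1,p4},{p1,p5},{p2,p5},{p3,p5},{p4,p5},{p1,p2,p5},{p1,p3,p5},{p1,p4,p5}} A13={{p1,p3},{p3,p5},{p1,p3,p5}} A23={{p3,p4},{p3,p5},{p1,p3,p5}}
  A123={{p3,p5},{p1,p3,p5}}
C dims 3,3,1; δ0: rk 2, SNF 1^2; δ1: rk 1, SNF 1^1
Ȟ^0 = (3 − 2) − 0 = 1, so Ȟ^0 ≅ Z
Ȟ^1 = (3 − 1) − 2 = 0, so Ȟ^1 ≅ 0
Ȟ^2 = (1 − 0) − 1 = 0, so Ȟ^2 ≅ 0

Ȟ^0(U;F) ≅ Z, Ȟ^1(U;F) ≅ 0 and Ȟ^2(U;F) ≅ 0


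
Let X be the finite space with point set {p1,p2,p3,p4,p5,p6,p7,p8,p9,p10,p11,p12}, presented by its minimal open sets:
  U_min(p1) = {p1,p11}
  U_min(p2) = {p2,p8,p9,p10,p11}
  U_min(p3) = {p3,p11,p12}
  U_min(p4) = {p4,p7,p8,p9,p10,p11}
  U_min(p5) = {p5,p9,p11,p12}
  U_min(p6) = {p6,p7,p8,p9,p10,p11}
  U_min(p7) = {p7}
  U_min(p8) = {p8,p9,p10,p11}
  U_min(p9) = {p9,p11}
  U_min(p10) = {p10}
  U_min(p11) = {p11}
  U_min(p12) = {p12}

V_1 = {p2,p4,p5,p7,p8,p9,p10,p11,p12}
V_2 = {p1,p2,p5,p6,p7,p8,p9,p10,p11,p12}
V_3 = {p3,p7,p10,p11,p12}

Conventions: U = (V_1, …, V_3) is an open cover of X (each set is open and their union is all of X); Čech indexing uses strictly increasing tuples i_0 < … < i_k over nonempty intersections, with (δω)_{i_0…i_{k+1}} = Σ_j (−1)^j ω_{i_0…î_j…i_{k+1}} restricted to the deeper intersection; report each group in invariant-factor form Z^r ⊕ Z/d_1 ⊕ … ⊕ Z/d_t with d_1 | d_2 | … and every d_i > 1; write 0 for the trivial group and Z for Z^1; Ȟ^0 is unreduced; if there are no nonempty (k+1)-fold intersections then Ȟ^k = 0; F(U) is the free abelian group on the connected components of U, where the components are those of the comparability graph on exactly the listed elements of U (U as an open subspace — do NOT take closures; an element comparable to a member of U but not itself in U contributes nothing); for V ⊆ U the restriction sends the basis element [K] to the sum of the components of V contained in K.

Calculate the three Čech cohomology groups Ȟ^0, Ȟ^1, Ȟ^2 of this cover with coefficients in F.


Ȟ^0 = Z, Ȟ^1 = Z^2, Ȟ^2 = 0

nonempty overlaps:
  V12={p2,p5,p7,p8,p9,p10,p11,p12} V13={p7,p10,p11,p12} V23={p7,p10,p11,p12}
  V123={p7,p10,p11,p12}
components per intersection:
  V1: {p2,p4,p5,p7,p8,p9,p10,p11,p12}
  V2: {p1,p2,p5,p6,p7,p8,p9,p10,p11,p12}
  V3: {p3,p11,p12} {p7} {p10}
  V12: {p2,p5,p8,p9,p10,p11,p12} {p7}
  V13: {p7} {p10} {p11} {p12}
  V23: {p7} {p10} {p11} {p12}
  V123: {p7} {p10} {p11} {p12}
C dims 5,10,4; δ0: rk 4, SNF 1^4; δ1: rk 4, SNF 1^4
degree 0: 5−4−0 = 1 → Ȟ^0 ≅ Z
degree 1: 10−4−4 = 2 → Ȟ^1 ≅ Z^2
degree 2: 4−0−4 = 0 → Ȟ^2 ≅ 0


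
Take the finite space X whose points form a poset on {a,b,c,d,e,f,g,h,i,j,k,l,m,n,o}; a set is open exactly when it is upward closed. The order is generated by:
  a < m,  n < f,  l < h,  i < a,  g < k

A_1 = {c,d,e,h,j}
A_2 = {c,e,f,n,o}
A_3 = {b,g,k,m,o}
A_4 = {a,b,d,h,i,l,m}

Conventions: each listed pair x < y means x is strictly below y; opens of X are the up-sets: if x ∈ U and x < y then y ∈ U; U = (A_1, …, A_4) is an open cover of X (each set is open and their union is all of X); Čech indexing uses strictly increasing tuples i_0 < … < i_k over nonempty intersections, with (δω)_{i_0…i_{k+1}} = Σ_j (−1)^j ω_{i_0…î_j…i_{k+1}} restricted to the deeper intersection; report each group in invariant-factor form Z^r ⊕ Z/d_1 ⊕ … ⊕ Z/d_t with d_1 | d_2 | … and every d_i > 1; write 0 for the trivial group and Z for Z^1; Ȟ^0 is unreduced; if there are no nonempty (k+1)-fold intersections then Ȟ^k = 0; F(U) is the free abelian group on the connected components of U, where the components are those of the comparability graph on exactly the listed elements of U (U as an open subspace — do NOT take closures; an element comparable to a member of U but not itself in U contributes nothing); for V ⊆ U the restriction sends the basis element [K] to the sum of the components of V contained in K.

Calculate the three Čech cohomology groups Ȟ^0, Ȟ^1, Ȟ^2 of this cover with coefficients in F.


Ȟ^0(U;F) ≅ Z^10, Ȟ^1(U;F) ≅ 0, Ȟ^2(U;F) ≅ 0

intersection data:
  A12={c,e} A14={d,h} A23={o} A34={b,m}
components per intersection:
  A1: {c} {d} {e} {h} {j}
  A2: {c} {e} {f,n} {o}
  A3: {b} {g,k} {m} {o}
  A4: {a,i,m} {b} {d} {h,l}
  A12: {c} {e}
  A14: {d} {h}
  A23: {o}
  A34: {b} {m}
C dims 17,7; δ0: rk 7, SNF 1^7
Ȟ^0 = (17 − 7) − 0 = 10, so Ȟ^0 ≅ Z^10
Ȟ^1 = (7 − 0) − 7 = 0, so Ȟ^1 ≅ 0
Ȟ^2 = (0 − 0) − 0 = 0, so Ȟ^2 ≅ 0


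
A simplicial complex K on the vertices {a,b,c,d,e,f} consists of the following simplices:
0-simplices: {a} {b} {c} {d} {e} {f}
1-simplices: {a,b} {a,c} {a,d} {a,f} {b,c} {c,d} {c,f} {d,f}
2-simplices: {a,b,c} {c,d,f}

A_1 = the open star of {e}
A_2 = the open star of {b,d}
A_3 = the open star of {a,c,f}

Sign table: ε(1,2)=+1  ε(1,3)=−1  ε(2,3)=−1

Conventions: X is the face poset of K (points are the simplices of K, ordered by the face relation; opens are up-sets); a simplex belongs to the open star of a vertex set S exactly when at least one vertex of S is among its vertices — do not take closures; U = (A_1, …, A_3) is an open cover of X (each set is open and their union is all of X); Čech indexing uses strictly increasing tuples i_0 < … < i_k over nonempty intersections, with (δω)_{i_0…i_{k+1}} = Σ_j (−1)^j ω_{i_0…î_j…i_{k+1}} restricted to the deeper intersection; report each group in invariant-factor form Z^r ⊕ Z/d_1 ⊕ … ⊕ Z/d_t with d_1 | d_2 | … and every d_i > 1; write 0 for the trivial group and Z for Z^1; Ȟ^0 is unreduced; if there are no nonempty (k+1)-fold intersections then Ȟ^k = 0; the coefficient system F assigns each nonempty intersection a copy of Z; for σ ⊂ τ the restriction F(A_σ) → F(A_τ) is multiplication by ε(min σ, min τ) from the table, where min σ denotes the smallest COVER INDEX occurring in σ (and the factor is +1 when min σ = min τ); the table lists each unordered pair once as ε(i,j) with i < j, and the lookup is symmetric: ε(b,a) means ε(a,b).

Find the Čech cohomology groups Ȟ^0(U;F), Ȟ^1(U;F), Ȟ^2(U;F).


Ȟ^0 = Z^2; Ȟ^1 = 0; Ȟ^2 = 0

intersection data:
  A1={{e}} A2={{b},{d},{a,b},{a,d},{b,c},{c,d},{d,f},{a,b,c},{c,d,f}} A3={{a},{c},{f},{a,b},{a,c},{a,d},{a,f},{b,c},{c,d},{c,f},{d,f},{a,b,c},{c,d,f}}
  A23={{a,b},{a,d},{b,c},{c,d},{d,f},{a,b,c},{c,d,f}}
C dims 3,1; δ0: rk 1, SNF 1^1
Ȟ^0 = (3 − 1) − 0 = 2, so Ȟ^0 ≅ Z^2
Ȟ^1 = (1 − 0) − 1 = 0, so Ȟ^1 ≅ 0
Ȟ^2 = (0 − 0) − 0 = 0, so Ȟ^2 ≅ 0


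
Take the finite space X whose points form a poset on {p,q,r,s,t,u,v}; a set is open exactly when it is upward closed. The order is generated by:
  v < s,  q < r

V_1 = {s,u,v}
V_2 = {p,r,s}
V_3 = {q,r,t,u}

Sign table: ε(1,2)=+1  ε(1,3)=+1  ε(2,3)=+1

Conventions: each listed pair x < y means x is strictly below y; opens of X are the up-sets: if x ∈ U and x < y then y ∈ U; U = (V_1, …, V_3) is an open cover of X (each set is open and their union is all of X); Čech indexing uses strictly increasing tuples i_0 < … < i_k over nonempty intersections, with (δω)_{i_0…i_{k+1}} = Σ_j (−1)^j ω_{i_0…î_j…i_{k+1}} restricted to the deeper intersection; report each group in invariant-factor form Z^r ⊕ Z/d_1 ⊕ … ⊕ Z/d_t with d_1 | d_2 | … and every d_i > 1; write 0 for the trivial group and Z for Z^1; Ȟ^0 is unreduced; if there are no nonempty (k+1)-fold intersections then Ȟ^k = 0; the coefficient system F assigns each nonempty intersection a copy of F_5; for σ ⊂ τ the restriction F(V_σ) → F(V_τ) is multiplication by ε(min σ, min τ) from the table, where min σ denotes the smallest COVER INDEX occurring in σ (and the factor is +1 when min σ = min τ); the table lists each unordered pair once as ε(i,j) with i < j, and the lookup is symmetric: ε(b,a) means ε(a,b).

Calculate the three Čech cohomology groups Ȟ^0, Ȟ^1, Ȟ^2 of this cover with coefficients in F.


Ȟ^0(U;F) ≅ Z/5; Ȟ^1(U;F) ≅ Z/5; Ȟ^2(U;F) ≅ 0

cover nerve:
  V12={s} V13={u} V23={r}
C dims 3,3; δ0: rk_F5 2
Ȟ^0: (3−2)−0=1 ⇒ Z/5
Ȟ^1: (3−0)−2=1 ⇒ Z/5
Ȟ^2: (0−0)−0=0 ⇒ 0


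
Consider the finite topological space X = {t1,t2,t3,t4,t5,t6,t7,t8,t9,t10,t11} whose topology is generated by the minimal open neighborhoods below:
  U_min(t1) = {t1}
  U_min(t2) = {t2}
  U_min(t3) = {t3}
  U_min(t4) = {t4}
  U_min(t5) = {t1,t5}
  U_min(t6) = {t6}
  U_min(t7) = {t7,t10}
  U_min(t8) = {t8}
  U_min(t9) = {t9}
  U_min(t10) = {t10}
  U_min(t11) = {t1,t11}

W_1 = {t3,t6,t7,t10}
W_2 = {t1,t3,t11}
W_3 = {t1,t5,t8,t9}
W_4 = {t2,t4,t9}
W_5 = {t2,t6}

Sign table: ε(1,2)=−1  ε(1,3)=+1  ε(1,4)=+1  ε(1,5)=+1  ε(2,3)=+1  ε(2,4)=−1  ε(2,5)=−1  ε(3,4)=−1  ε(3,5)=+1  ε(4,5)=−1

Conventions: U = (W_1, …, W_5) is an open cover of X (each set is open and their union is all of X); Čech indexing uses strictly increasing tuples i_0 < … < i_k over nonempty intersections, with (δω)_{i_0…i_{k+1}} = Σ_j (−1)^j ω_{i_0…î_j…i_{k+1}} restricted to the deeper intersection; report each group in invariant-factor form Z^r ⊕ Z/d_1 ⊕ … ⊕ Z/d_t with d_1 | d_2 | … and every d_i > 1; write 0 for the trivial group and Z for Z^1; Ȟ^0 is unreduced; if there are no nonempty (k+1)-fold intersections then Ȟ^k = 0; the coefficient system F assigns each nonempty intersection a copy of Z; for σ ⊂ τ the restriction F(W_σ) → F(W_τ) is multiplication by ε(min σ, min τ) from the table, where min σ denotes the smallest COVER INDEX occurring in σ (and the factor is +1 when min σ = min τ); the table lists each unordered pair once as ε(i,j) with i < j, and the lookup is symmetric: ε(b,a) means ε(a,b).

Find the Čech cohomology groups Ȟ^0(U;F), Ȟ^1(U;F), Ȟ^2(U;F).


Ȟ^0(U;F) ≅ 0, Ȟ^1(U;F) ≅ Z/2 and Ȟ^2(U;F) ≅ 0

nerve of the cover:
  W12={t3} W15={t6} W23={t1} W34={t9} W45={t2}
C dims 5,5; δ0: rk 5, SNF 1^4·2
Ȟ^0 = (5 − 5) − 0 = 0, so Ȟ^0 ≅ 0
Ȟ^1 = (5 − 0) − 5 = 0 plus torsion [2], so Ȟ^1 ≅ Z/2
Ȟ^2 = (0 − 0) − 0 = 0, so Ȟ^2 ≅ 0


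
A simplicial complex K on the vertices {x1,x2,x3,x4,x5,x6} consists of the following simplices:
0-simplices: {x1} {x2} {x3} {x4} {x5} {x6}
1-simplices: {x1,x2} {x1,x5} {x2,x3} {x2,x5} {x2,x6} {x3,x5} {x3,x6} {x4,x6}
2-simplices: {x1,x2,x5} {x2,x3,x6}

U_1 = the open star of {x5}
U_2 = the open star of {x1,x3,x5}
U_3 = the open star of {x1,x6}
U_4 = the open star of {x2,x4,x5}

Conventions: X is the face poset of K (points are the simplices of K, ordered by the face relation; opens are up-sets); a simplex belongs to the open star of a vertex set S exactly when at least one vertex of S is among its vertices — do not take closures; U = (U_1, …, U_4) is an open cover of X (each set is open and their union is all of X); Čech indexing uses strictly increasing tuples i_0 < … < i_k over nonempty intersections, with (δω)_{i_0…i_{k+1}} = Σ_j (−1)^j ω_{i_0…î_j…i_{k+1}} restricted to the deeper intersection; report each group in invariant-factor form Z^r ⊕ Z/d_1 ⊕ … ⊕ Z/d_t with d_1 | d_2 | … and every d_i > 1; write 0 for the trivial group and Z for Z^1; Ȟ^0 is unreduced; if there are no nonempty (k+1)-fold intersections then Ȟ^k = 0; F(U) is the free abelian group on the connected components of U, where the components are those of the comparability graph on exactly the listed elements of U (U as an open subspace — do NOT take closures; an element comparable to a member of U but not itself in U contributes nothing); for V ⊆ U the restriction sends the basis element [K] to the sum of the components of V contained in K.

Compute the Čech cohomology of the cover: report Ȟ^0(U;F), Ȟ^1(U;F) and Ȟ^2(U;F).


cover nerve:
  U1={{x5},{x1,x5},{x2,x5},{x3,x5},{x1,x2,x5}} U2={{x1},{x3},{x5},{x1,x2},{x1,x5},{x2,x3},{x2,x5},{x3,x5},{x3,x6},{x1,x2,x5},{x2,x3,x6}} U3={{x1},{x6},{x1,x2},{x1,x5},{x2,x6},{x3,x6},{x4,x6},{x1,x2,x5},{x2,x3,x6}} U4={{x2},{x4},{x5},{x1,x2},{x1,x5},{x2,x3},{x2,x5},{x2,x6},{x3,x5},{x4,x6},{x1,x2,x5},{x2,x3,x6}}
  U12={{x5},{x1,x5},{x2,x5},{x3,x5},{x1,x2,x5}} U13={{x1,x5},{x1,x2,x5}} U14={{x5},{x1,x5},{x2,x5},{x3,x5},{x1,x2,x5}} U23={{x1},{x1,x2},{x1,x5},{x3,x6},{x1,x2,x5},{x2,x3,x6}} U24={{x5},{x1,x2},{x1,x5},{x2,x3},{x2,x5},{x3,x5},{x1,x2,x5},{x2,x3,x6}} U34={{x1,x2},{x1,x5},{x2,x6},{x4,x6},{x1,x2,x5},{x2,x3,x6}}
  U123={{x1,x5},{x1,x2,x5}} U124={{x5},{x1,x5},{x2,x5},{x3,x5},{x1,x2,x5}} U134={{x1,x5},{x1,x2,x5}} U234={{x1,x2},{x1,x5},{x1,x2,x5},{x2,x3,x6}}
  U1234={{x1,x5},{x1,x2,x5}}
components per intersection:
  U1: {{x5},{x1,x5},{x2,x5},{x3,x5},{x1,x2,x5}}
  U2: {{x1},{x3},{x5},{x1,x2},{x1,x5},{x2,x3},{x2,x5},{x3,x5},{x3,x6},{x1,x2,x5},{x2,x3,x6}}
  U3: {{x1},{x1,x2},{x1,x5},{x1,x2,x5}} {{x6},{x2,x6},{x3,x6},{x4,x6},{x2,x3,x6}}
  U4: {{x2},{x5},{x1,x2},{x1,x5},{x2,x3},{x2,x5},{x2,x6},{x3,x5},{x1,x2,x5},{x2,x3,x6}} {{x4},{x4,x6}}
  U12: {{x5},{x1,x5},{x2,x5},{x3,x5},{x1,x2,x5}}
  U13: {{x1,x5},{x1,x2,x5}}
  U14: {{x5},{x1,x5},{x2,x5},{x3,x5},{x1,x2,x5}}
  U23: {{x1},{x1,x2},{x1,x5},{x1,x2,x5}} {{x3,x6},{x2,x3,x6}}
  U24: {{x5},{x1,x2},{x1,x5},{x2,x5},{x3,x5},{x1,x2,x5}} {{x2,x3},{x2,x3,x6}}
  U34: {{x1,x2},{x1,x5},{x1,x2,x5}} {{x2,x6},{x2,x3,x6}} {{x4,x6}}
  U123: {{x1,x5},{x1,x2,x5}}
  U124: {{x5},{x1,x5},{x2,x5},{x3,x5},{x1,x2,x5}}
  U134: {{x1,x5},{x1,x2,x5}}
  U234: {{x1,x2},{x1,x5},{x1,x2,x5}} {{x2,x3,x6}}
  U1234: {{x1,x5},{x1,x2,x5}}
C dims 6,10,5,1; δ0: rk 5, SNF 1^5; δ1: rk 4, SNF 1^4; δ2: rk 1, SNF 1^1
Ȟ^0: (6−5)−0=1 ⇒ Z
Ȟ^1: (10−4)−5=1 ⇒ Z
Ȟ^2: (5−1)−4=0 ⇒ 0

Ȟ^0(U;F) ≅ Z; Ȟ^1(U;F) ≅ Z; Ȟ^2(U;F) ≅ 0


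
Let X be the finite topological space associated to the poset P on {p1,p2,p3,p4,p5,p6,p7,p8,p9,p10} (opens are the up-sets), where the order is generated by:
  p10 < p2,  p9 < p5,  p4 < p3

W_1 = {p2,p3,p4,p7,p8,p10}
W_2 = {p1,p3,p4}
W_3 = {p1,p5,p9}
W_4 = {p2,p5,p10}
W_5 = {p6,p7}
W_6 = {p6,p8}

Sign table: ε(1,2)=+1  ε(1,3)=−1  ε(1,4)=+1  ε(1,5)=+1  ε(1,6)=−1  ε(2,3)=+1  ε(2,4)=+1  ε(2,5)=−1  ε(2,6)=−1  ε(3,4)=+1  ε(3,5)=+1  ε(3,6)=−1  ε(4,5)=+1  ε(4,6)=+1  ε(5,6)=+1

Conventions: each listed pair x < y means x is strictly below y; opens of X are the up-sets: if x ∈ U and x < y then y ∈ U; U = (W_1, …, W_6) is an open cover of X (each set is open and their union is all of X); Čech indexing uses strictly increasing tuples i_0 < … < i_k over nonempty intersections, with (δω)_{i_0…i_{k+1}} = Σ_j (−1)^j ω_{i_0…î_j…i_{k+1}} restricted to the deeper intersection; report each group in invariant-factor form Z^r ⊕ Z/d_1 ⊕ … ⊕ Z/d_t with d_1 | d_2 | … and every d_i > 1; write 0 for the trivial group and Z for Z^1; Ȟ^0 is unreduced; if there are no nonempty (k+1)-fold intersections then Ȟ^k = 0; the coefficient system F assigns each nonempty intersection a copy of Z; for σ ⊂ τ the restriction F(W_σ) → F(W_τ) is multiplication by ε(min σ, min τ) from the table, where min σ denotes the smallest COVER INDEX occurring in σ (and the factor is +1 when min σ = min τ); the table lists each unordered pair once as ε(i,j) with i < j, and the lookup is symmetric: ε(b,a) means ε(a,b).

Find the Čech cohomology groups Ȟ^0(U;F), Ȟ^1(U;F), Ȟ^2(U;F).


intersection data:
  W12={p3,p4} W14={p2,p10} W15={p7} W16={p8} W23={p1} W34={p5} W56={p6}
C dims 6,7; δ0: rk 6, SNF 1^5·2
Ȟ^0 = (6 − 6) − 0 = 0, so Ȟ^0 ≅ 0
Ȟ^1 = (7 − 0) − 6 = 1 plus torsion [2], so Ȟ^1 ≅ Z ⊕ Z/2
Ȟ^2 = (0 − 0) − 0 = 0, so Ȟ^2 ≅ 0

Ȟ^0 ≅ 0, Ȟ^1 ≅ Z ⊕ Z/2 and Ȟ^2 ≅ 0


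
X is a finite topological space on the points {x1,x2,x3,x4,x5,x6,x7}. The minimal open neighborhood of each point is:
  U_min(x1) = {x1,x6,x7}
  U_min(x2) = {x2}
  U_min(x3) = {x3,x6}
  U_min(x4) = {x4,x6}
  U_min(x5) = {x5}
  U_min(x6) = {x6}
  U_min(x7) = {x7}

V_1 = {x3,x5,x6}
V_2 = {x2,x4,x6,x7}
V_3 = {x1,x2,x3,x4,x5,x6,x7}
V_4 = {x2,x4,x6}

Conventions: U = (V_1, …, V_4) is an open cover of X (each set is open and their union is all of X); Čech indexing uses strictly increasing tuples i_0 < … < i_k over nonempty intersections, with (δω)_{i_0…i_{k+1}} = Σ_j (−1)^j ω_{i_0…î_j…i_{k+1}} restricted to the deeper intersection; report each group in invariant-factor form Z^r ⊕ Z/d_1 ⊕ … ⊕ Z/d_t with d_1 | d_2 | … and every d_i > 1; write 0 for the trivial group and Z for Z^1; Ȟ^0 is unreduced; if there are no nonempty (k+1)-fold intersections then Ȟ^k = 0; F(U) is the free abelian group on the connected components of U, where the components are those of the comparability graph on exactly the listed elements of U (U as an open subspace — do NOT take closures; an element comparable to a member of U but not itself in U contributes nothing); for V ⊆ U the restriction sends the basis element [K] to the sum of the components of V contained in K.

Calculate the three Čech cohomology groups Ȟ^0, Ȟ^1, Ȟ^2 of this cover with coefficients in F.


Ȟ^0 ≅ Z^3, Ȟ^1 ≅ 0, Ȟ^2 ≅ 0

nonempty overlaps:
  V12={x6} V13={x3,x5,x6} V14={x6} V23={x2,x4,x6,x7} V24={x2,x4,x6} V34={x2,x4,x6}
  V123={x6} V124={x6} V134={x6} V234={x2,x4,x6}
  V1234={x6}
components per intersection:
  V1: {x3,x6} {x5}
  V2: {x2} {x4,x6} {x7}
  V3: {x1,x3,x4,x6,x7} {x2} {x5}
  V4: {x2} {x4,x6}
  V12: {x6}
  V13: {x3,x6} {x5}
  V14: {x6}
  V23: {x2} {x4,x6} {x7}
  V24: {x2} {x4,x6}
  V34: {x2} {x4,x6}
  V123: {x6}
  V124: {x6}
  V134: {x6}
  V234: {x2} {x4,x6}
  V1234: {x6}
C dims 10,11,5,1; δ0: rk 7, SNF 1^7; δ1: rk 4, SNF 1^4; δ2: rk 1, SNF 1^1
degree 0: 10−7−0 = 3 → Ȟ^0 ≅ Z^3
degree 1: 11−4−7 = 0 → Ȟ^1 ≅ 0
degree 2: 5−1−4 = 0 → Ȟ^2 ≅ 0


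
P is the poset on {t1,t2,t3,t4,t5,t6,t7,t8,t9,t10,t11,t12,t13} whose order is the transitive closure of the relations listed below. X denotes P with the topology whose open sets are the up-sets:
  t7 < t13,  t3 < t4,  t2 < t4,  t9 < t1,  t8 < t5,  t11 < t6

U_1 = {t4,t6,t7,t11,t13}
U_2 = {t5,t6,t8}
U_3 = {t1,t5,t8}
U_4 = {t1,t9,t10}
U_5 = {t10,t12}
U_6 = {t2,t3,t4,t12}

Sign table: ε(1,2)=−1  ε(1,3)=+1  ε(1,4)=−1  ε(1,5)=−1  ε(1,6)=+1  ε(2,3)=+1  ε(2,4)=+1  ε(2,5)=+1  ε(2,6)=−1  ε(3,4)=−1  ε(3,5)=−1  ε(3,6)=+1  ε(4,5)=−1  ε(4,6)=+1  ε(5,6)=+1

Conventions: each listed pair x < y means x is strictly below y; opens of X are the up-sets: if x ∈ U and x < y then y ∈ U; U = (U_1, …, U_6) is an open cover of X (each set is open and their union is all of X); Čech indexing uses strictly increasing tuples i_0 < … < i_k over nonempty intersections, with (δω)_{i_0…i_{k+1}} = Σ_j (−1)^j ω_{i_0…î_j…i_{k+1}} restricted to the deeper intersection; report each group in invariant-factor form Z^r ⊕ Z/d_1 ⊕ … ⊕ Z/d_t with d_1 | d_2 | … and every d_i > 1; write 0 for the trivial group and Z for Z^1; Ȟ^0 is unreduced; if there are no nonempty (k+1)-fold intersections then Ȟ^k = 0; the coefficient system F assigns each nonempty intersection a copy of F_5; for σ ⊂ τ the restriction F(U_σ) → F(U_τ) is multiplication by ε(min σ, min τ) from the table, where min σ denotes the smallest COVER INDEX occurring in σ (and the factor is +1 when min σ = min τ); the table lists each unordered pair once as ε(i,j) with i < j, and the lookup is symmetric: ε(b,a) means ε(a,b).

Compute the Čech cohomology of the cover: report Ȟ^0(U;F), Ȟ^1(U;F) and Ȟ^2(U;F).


cover nerve:
  U12={t6} U16={t4} U23={t5,t8} U34={t1} U45={t10} U56={t12}
C dims 6,6; δ0: rk_F5 6
Ȟ^0: (6−6)−0=0 ⇒ 0
Ȟ^1: (6−0)−6=0 ⇒ 0
Ȟ^2: (0−0)−0=0 ⇒ 0

Ȟ^0 = 0; Ȟ^1 = 0; Ȟ^2 = 0


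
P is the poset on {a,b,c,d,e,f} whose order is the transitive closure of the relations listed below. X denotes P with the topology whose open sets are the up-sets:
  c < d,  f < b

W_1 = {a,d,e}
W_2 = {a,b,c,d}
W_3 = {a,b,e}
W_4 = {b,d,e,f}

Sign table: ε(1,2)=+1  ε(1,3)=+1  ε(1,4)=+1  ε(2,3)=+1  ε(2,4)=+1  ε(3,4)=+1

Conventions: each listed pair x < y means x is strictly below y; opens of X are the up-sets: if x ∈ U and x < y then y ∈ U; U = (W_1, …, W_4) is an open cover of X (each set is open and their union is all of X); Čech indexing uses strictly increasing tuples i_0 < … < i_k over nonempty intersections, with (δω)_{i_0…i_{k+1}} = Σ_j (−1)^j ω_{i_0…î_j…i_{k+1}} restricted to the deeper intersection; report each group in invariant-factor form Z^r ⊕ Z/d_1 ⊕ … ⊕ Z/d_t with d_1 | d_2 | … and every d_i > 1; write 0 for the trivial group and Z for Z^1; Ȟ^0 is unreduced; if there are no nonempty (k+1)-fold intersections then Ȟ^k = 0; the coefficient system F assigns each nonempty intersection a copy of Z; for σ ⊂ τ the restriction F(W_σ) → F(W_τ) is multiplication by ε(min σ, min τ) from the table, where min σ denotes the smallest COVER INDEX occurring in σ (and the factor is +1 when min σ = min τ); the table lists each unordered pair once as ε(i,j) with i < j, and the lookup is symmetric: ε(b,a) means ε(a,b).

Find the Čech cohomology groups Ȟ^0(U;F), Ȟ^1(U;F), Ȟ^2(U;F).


Ȟ^0 = Z, Ȟ^1 = 0, Ȟ^2 = Z

cover nerve:
  W12={a,d} W13={a,e} W14={d,e} W23={a,b} W24={b,d} W34={b,e}
  W123={a} W124={d} W134={e} W234={b}
C dims 4,6,4; δ0: rk 3, SNF 1^3; δ1: rk 3, SNF 1^3
Ȟ^0: (4−3)−0=1 ⇒ Z
Ȟ^1: (6−3)−3=0 ⇒ 0
Ȟ^2: (4−0)−3=1 ⇒ Z
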